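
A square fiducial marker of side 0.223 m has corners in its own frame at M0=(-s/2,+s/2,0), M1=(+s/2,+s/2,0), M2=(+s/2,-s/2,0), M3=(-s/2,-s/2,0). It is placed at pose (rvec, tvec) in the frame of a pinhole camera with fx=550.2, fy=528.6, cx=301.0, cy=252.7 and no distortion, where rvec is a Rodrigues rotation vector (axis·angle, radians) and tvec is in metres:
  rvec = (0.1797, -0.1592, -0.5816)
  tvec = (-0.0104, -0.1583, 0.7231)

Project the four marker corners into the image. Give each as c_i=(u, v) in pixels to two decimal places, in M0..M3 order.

c0=(268.72, 249.40) c1=(403.08, 162.73) c2=(318.33, 20.51) c3=(172.00, 108.63)

Intrinsics K: fx=550.2, fy=528.6, cx=301.0, cy=252.7
Marker side s = 0.223 m; corners in marker frame (Z=0):
  M0 = (-0.1115, +0.1115, 0)
  M1 = (+0.1115, +0.1115, 0)
  M2 = (+0.1115, -0.1115, 0)
  M3 = (-0.1115, -0.1115, 0)
rvec = (0.1797, -0.1592, -0.5816), |rvec| = θ = 0.62920 rad = 36.051°
Rodrigues: sinθ=0.58850, 1−cosθ=0.19150; R = I + sinθ·[k]× + (1−cosθ)·[k]×²:
    [+0.82412 +0.53014 -0.19946]
    [-0.55782 +0.82076 -0.12329]
    [+0.09835 +0.21286 +0.97212]
t = (-0.0104, -0.1583, 0.7231) m
M0: Pc = R·M0+t = (-0.04318, -0.00459, +0.73587); u = 550.2·(-0.04318)/0.73587 + 301.0 = 268.7158, v = 528.6·(-0.00459)/0.73587 + 252.7 = 249.4034
M1: Pc = R·M1+t = (+0.14060, -0.12898, +0.75780); u = 550.2·(+0.14060)/0.75780 + 301.0 = 403.0822, v = 528.6·(-0.12898)/0.75780 + 252.7 = 162.7292
M2: Pc = R·M2+t = (+0.02238, -0.31201, +0.71033); u = 550.2·(+0.02238)/0.71033 + 301.0 = 318.3338, v = 528.6·(-0.31201)/0.71033 + 252.7 = 20.5141
M3: Pc = R·M3+t = (-0.16140, -0.18762, +0.68840); u = 550.2·(-0.16140)/0.68840 + 301.0 = 172.0023, v = 528.6·(-0.18762)/0.68840 + 252.7 = 108.6343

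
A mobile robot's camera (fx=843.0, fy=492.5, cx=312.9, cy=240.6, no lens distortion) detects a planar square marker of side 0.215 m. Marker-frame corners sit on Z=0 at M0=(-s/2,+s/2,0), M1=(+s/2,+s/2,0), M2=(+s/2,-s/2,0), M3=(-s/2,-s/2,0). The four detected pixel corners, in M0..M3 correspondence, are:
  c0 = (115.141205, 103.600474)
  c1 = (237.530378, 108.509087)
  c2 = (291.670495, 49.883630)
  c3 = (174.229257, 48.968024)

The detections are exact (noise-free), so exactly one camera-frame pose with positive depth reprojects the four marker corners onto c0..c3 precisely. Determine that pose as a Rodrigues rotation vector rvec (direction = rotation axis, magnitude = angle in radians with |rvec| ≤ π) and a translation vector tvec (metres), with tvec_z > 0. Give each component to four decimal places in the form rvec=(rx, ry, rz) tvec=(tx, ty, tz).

rvec=(-0.5240, 0.3572, 0.2782) tvec=(-0.1666, -0.4281, 1.2861)

Intrinsics K: fx=843.0, fy=492.5, cx=312.9, cy=240.6
Marker side s = 0.215 m; corners in marker frame (Z=0):
  M0 = (-0.1075, +0.1075, 0)
  M1 = (+0.1075, +0.1075, 0)
  M2 = (+0.1075, -0.1075, 0)
  M3 = (-0.1075, -0.1075, 0)
Detected image corners:
  c0 = (115.141205, 103.600474) px
  c1 = (237.530378, 108.509087) px
  c2 = (291.670495, 49.883630) px
  c3 = (174.229257, 48.968024) px
Planar DLT: solve 8×8 A·h = b for H (H[2,2]=1):
  H  [+493.77398 -332.98392 +203.67134]
  H  [-10.93571 +236.76278 +76.66126]
  H  [-0.31055 -0.33853 +1.00000]
B = K⁻¹H; ‖b₁‖=0.777574, ‖b₂‖=0.777574; λ = 2/(‖b₁‖+‖b₂‖) = 1.286051, sign → tz>0 ⇒ λ=+1.286051
r₁ = λ·B[:,0] = (+0.90153,+0.16656,-0.39939); r₂ = λ·B[:,1] = (-0.34639,+0.83094,-0.43537)
r₃ = r₁×r₂ = (+0.25935,+0.53084,+0.80681); SVD([r₁ r₂ r₃]) → R = UVᵀ:
  R  [+0.90153 -0.34639 +0.25935]
  R  [+0.16656 +0.83094 +0.53084]
  R  [-0.39939 -0.43537 +0.80681]
t = (-0.16664, -0.42809, +1.28605) m
tr R = 2.539279; θ = arccos((tr R − 1)/2) = 0.692520 rad = 39.678°
axis k = ((R−Rᵀ)₃₂, (R−Rᵀ)₁₃, (R−Rᵀ)₂₁) / (2 sinθ) = (-0.756653, +0.515867, +0.401693)
rvec = θ·k = (-0.523997, +0.357249, +0.278181)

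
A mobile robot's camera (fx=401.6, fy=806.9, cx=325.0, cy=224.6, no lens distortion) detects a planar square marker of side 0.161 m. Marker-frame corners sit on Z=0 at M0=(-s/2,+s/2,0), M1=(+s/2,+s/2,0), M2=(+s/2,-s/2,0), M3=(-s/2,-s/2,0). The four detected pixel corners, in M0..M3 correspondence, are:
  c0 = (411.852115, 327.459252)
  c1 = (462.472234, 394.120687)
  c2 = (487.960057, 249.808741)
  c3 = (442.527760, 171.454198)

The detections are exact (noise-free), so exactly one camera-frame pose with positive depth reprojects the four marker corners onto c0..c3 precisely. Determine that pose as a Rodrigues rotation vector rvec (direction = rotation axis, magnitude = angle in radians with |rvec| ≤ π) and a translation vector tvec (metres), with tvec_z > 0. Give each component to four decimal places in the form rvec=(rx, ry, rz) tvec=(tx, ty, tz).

rvec=(-0.1140, -0.5702, 0.4872) tvec=(0.2478, 0.0590, 0.7789)

Intrinsics K: fx=401.6, fy=806.9, cx=325.0, cy=224.6
Marker side s = 0.161 m; corners in marker frame (Z=0):
  M0 = (-0.0805, +0.0805, 0)
  M1 = (+0.0805, +0.0805, 0)
  M2 = (+0.0805, -0.0805, 0)
  M3 = (-0.0805, -0.0805, 0)
Detected image corners:
  c0 = (411.852115, 327.459252) px
  c1 = (462.472234, 394.120687) px
  c2 = (487.960057, 249.808741) px
  c3 = (442.527760, 171.454198) px
Planar DLT: solve 8×8 A·h = b for H (H[2,2]=1):
  H  [+582.08620 -310.16764 +452.76263]
  H  [+631.19294 +844.34544 +285.71956]
  H  [+0.62983 -0.30267 +1.00000]
B = K⁻¹H; ‖b₁‖=1.283794, ‖b₂‖=1.283794; λ = 2/(‖b₁‖+‖b₂‖) = 0.778941, sign → tz>0 ⇒ λ=+0.778941
r₁ = λ·B[:,0] = (+0.73199,+0.47276,+0.49060); r₂ = λ·B[:,1] = (-0.41081,+0.88071,-0.23576)
r₃ = r₁×r₂ = (-0.54353,-0.02897,+0.83889); SVD([r₁ r₂ r₃]) → R = UVᵀ:
  R  [+0.73199 -0.41081 -0.54353]
  R  [+0.47276 +0.88071 -0.02897]
  R  [+0.49060 -0.23576 +0.83889]
t = (+0.24781, +0.05900, +0.77894) m
tr R = 2.451589; θ = arccos((tr R − 1)/2) = 0.758608 rad = 43.465°
axis k = ((R−Rᵀ)₃₂, (R−Rᵀ)₁₃, (R−Rᵀ)₂₁) / (2 sinθ) = (-0.150303, -0.751645, +0.642214)
rvec = θ·k = (-0.114021, -0.570204, +0.487189)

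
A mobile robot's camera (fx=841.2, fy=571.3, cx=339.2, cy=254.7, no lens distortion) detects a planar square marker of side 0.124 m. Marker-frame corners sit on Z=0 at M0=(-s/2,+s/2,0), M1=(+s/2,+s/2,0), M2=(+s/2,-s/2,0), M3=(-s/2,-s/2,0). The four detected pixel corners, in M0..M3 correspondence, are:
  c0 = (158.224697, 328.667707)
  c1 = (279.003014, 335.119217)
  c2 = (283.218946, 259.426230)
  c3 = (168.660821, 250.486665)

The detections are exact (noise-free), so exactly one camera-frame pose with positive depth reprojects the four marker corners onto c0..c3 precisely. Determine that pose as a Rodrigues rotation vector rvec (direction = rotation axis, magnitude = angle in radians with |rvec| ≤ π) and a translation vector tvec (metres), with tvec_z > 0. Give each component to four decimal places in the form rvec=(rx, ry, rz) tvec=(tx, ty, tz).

rvec=(-0.3633, -0.2880, 0.0652) tvec=(-0.1213, 0.0584, 0.8819)

Intrinsics K: fx=841.2, fy=571.3, cx=339.2, cy=254.7
Marker side s = 0.124 m; corners in marker frame (Z=0):
  M0 = (-0.0620, +0.0620, 0)
  M1 = (+0.0620, +0.0620, 0)
  M2 = (+0.0620, -0.0620, 0)
  M3 = (-0.0620, -0.0620, 0)
Detected image corners:
  c0 = (158.224697, 328.667707) px
  c1 = (279.003014, 335.119217) px
  c2 = (283.218946, 259.426230) px
  c3 = (168.660821, 250.486665) px
Planar DLT: solve 8×8 A·h = b for H (H[2,2]=1):
  H  [+1015.33339 -149.19693 +223.46943]
  H  [+150.79956 +500.69207 +292.52491]
  H  [+0.30156 -0.40753 +1.00000]
B = K⁻¹H; ‖b₁‖=1.133940, ‖b₂‖=1.133940; λ = 2/(‖b₁‖+‖b₂‖) = 0.881881, sign → tz>0 ⇒ λ=+0.881881
r₁ = λ·B[:,0] = (+0.95720,+0.11422,+0.26594); r₂ = λ·B[:,1] = (-0.01149,+0.93311,-0.35939)
r₃ = r₁×r₂ = (-0.28920,+0.34096,+0.89449); SVD([r₁ r₂ r₃]) → R = UVᵀ:
  R  [+0.95720 -0.01149 -0.28920]
  R  [+0.11422 +0.93311 +0.34096]
  R  [+0.26594 -0.35939 +0.89449]
t = (-0.12133, +0.05839, +0.88188) m
tr R = 2.784803; θ = arccos((tr R − 1)/2) = 0.468156 rad = 26.823°
axis k = ((R−Rᵀ)₃₂, (R−Rᵀ)₁₃, (R−Rᵀ)₂₁) / (2 sinθ) = (-0.776026, -0.615127, +0.139293)
rvec = θ·k = (-0.363302, -0.287975, +0.065211)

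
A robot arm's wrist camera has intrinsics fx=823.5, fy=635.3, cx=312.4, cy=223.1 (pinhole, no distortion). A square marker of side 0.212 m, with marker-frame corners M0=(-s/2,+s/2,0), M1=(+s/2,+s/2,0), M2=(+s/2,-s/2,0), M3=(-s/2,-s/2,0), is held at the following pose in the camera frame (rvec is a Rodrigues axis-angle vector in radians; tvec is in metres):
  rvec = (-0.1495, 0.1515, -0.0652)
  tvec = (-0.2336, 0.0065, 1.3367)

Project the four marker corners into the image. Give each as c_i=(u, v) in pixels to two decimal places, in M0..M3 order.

Intrinsics K: fx=823.5, fy=635.3, cx=312.4, cy=223.1
Marker side s = 0.212 m; corners in marker frame (Z=0):
  M0 = (-0.1060, +0.1060, 0)
  M1 = (+0.1060, +0.1060, 0)
  M2 = (+0.1060, -0.1060, 0)
  M3 = (-0.1060, -0.1060, 0)
rvec = (-0.1495, 0.1515, -0.0652), |rvec| = θ = 0.22261 rad = 12.754°
Rodrigues: sinθ=0.22077, 1−cosθ=0.02467; R = I + sinθ·[k]× + (1−cosθ)·[k]×²:
    [+0.98645 +0.05338 +0.15511]
    [-0.07594 +0.98675 +0.14335]
    [-0.14540 -0.15319 +0.97744]
t = (-0.2336, 0.0065, 1.3367) m
M0: Pc = R·M0+t = (-0.33251, +0.11915, +1.33587); u = 823.5·(-0.33251)/1.33587 + 312.4 = 107.4270, v = 635.3·(+0.11915)/1.33587 + 223.1 = 279.7619
M1: Pc = R·M1+t = (-0.12338, +0.10305, +1.30505); u = 823.5·(-0.12338)/1.30505 + 312.4 = 234.5478, v = 635.3·(+0.10305)/1.30505 + 223.1 = 273.2630
M2: Pc = R·M2+t = (-0.13469, -0.10615, +1.33753); u = 823.5·(-0.13469)/1.33753 + 312.4 = 229.4700, v = 635.3·(-0.10615)/1.33753 + 223.1 = 172.6828
M3: Pc = R·M3+t = (-0.34382, -0.09005, +1.36835); u = 823.5·(-0.34382)/1.36835 + 312.4 = 105.4806, v = 635.3·(-0.09005)/1.36835 + 223.1 = 181.2932

c0=(107.43, 279.76) c1=(234.55, 273.26) c2=(229.47, 172.68) c3=(105.48, 181.29)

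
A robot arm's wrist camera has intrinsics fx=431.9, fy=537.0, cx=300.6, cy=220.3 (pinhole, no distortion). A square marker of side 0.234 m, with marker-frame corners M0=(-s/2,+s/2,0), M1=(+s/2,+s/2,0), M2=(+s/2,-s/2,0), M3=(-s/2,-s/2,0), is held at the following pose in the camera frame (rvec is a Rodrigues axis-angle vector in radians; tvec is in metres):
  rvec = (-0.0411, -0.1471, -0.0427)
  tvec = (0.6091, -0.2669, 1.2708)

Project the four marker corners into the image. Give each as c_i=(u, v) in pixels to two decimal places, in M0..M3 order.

c0=(473.06, 157.76) c1=(546.24, 155.57) c2=(541.00, 58.96) c3=(468.19, 58.48)

Intrinsics K: fx=431.9, fy=537.0, cx=300.6, cy=220.3
Marker side s = 0.234 m; corners in marker frame (Z=0):
  M0 = (-0.1170, +0.1170, 0)
  M1 = (+0.1170, +0.1170, 0)
  M2 = (+0.1170, -0.1170, 0)
  M3 = (-0.1170, -0.1170, 0)
rvec = (-0.0411, -0.1471, -0.0427), |rvec| = θ = 0.15859 rad = 9.087°
Rodrigues: sinθ=0.15793, 1−cosθ=0.01255; R = I + sinθ·[k]× + (1−cosθ)·[k]×²:
    [+0.98829 +0.04554 -0.14561]
    [-0.03950 +0.99825 +0.04406]
    [+0.14736 -0.03779 +0.98836]
t = (0.6091, -0.2669, 1.2708) m
M0: Pc = R·M0+t = (+0.49880, -0.14548, +1.24914); u = 431.9·(+0.49880)/1.24914 + 300.6 = 473.0636, v = 537.0·(-0.14548)/1.24914 + 220.3 = 157.7573
M1: Pc = R·M1+t = (+0.73006, -0.15473, +1.28362); u = 431.9·(+0.73006)/1.28362 + 300.6 = 546.2431, v = 537.0·(-0.15473)/1.28362 + 220.3 = 155.5702
M2: Pc = R·M2+t = (+0.71940, -0.38832, +1.29246); u = 431.9·(+0.71940)/1.29246 + 300.6 = 541.0014, v = 537.0·(-0.38832)/1.29246 + 220.3 = 58.9598
M3: Pc = R·M3+t = (+0.48814, -0.37907, +1.25798); u = 431.9·(+0.48814)/1.25798 + 300.6 = 468.1927, v = 537.0·(-0.37907)/1.25798 + 220.3 = 58.4834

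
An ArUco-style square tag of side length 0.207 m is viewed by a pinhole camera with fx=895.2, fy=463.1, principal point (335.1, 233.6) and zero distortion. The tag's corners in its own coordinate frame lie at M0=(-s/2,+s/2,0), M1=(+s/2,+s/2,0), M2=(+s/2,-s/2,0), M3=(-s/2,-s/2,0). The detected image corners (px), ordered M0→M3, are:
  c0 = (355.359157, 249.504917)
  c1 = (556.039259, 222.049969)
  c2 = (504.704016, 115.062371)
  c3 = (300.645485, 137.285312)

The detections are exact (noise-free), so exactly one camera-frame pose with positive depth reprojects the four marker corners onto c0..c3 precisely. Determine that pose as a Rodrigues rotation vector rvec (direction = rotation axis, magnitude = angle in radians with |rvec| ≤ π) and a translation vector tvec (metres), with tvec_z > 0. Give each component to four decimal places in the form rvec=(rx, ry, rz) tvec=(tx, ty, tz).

Intrinsics K: fx=895.2, fy=463.1, cx=335.1, cy=233.6
Marker side s = 0.207 m; corners in marker frame (Z=0):
  M0 = (-0.1035, +0.1035, 0)
  M1 = (+0.1035, +0.1035, 0)
  M2 = (+0.1035, -0.1035, 0)
  M3 = (-0.1035, -0.1035, 0)
Detected image corners:
  c0 = (355.359157, 249.504917) px
  c1 = (556.039259, 222.049969) px
  c2 = (504.704016, 115.062371) px
  c3 = (300.645485, 137.285312) px
Planar DLT: solve 8×8 A·h = b for H (H[2,2]=1):
  H  [+1078.44408 +264.15246 +431.69974]
  H  [-77.50252 +532.63391 +180.78194]
  H  [+0.23493 +0.01909 +1.00000]
B = K⁻¹H; ‖b₁‖=1.176456, ‖b₂‖=1.176456; λ = 2/(‖b₁‖+‖b₂‖) = 0.850010, sign → tz>0 ⇒ λ=+0.850010
r₁ = λ·B[:,0] = (+0.94925,-0.24299,+0.19970); r₂ = λ·B[:,1] = (+0.24474,+0.96945,+0.01623)
r₃ = r₁×r₂ = (-0.19754,+0.03347,+0.97972); SVD([r₁ r₂ r₃]) → R = UVᵀ:
  R  [+0.94925 +0.24474 -0.19754]
  R  [-0.24299 +0.96945 +0.03347]
  R  [+0.19970 +0.01623 +0.97972]
t = (+0.09172, -0.09695, +0.85001) m
tr R = 2.898427; θ = arccos((tr R − 1)/2) = 0.320069 rad = 18.339°
axis k = ((R−Rᵀ)₃₂, (R−Rᵀ)₁₃, (R−Rᵀ)₂₁) / (2 sinθ) = (-0.027399, -0.631270, -0.775079)
rvec = θ·k = (-0.008769, -0.202050, -0.248079)

rvec=(-0.0088, -0.2021, -0.2481) tvec=(0.0917, -0.0969, 0.8500)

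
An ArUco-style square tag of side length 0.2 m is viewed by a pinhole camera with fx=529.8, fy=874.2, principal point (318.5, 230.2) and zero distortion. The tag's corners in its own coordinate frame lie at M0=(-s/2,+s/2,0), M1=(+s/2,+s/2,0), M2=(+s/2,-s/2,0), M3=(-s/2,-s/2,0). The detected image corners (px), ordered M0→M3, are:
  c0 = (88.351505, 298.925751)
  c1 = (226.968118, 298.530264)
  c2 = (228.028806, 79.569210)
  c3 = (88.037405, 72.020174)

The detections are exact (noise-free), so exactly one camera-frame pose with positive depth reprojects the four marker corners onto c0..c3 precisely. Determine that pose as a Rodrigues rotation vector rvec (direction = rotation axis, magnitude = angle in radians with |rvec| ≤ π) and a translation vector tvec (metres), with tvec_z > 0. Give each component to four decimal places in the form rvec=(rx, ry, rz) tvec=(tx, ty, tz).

Intrinsics K: fx=529.8, fy=874.2, cx=318.5, cy=230.2
Marker side s = 0.2 m; corners in marker frame (Z=0):
  M0 = (-0.1000, +0.1000, 0)
  M1 = (+0.1000, +0.1000, 0)
  M2 = (+0.1000, -0.1000, 0)
  M3 = (-0.1000, -0.1000, 0)
Detected image corners:
  c0 = (88.351505, 298.925751) px
  c1 = (226.968118, 298.530264) px
  c2 = (228.028806, 79.569210) px
  c3 = (88.037405, 72.020174) px
Planar DLT: solve 8×8 A·h = b for H (H[2,2]=1):
  H  [+724.50208 +5.93651 +159.08103]
  H  [+51.00177 +1123.64367 +187.84840]
  H  [+0.17738 +0.04982 +1.00000]
B = K⁻¹H; ‖b₁‖=1.273333, ‖b₂‖=1.273333; λ = 2/(‖b₁‖+‖b₂‖) = 0.785340, sign → tz>0 ⇒ λ=+0.785340
r₁ = λ·B[:,0] = (+0.99021,+0.00913,+0.13931); r₂ = λ·B[:,1] = (-0.01472,+0.99913,+0.03913)
r₃ = r₁×r₂ = (-0.13883,-0.04079,+0.98948); SVD([r₁ r₂ r₃]) → R = UVᵀ:
  R  [+0.99021 -0.01472 -0.13883]
  R  [+0.00913 +0.99913 -0.04079]
  R  [+0.13931 +0.03913 +0.98948]
t = (-0.23631, -0.03805, +0.78534) m
tr R = 2.978809; θ = arccos((tr R − 1)/2) = 0.145699 rad = 8.348°
axis k = ((R−Rᵀ)₃₂, (R−Rᵀ)₁₃, (R−Rᵀ)₂₁) / (2 sinθ) = (+0.275235, -0.957860, +0.082158)
rvec = θ·k = (+0.040101, -0.139559, +0.011970)

rvec=(0.0401, -0.1396, 0.0120) tvec=(-0.2363, -0.0380, 0.7853)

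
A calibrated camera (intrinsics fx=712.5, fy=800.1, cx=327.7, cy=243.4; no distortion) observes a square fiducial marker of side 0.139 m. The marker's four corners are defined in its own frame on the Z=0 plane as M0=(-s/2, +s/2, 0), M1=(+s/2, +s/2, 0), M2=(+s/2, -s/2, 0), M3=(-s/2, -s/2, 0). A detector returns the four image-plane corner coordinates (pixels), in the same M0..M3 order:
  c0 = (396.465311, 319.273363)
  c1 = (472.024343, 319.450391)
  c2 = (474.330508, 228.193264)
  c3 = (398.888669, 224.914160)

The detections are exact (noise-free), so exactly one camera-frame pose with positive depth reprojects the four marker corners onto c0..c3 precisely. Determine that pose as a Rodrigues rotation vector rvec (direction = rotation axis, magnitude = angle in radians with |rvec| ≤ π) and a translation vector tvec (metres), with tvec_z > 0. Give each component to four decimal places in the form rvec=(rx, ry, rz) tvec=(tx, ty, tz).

Intrinsics K: fx=712.5, fy=800.1, cx=327.7, cy=243.4
Marker side s = 0.139 m; corners in marker frame (Z=0):
  M0 = (-0.0695, +0.0695, 0)
  M1 = (+0.0695, +0.0695, 0)
  M2 = (+0.0695, -0.0695, 0)
  M3 = (-0.0695, -0.0695, 0)
Detected image corners:
  c0 = (396.465311, 319.273363) px
  c1 = (472.024343, 319.450391) px
  c2 = (474.330508, 228.193264) px
  c3 = (398.888669, 224.914160) px
Planar DLT: solve 8×8 A·h = b for H (H[2,2]=1):
  H  [+647.90285 -18.58765 +436.05858]
  H  [+78.09014 +666.50637 +272.96052]
  H  [+0.24053 -0.00363 +1.00000]
B = K⁻¹H; ‖b₁‖=0.834499, ‖b₂‖=0.834499; λ = 2/(‖b₁‖+‖b₂‖) = 1.198323, sign → tz>0 ⇒ λ=+1.198323
r₁ = λ·B[:,0] = (+0.95711,+0.02927,+0.28824); r₂ = λ·B[:,1] = (-0.02926,+0.99956,-0.00435)
r₃ = r₁×r₂ = (-0.28824,-0.00427,+0.95755); SVD([r₁ r₂ r₃]) → R = UVᵀ:
  R  [+0.95711 -0.02926 -0.28824]
  R  [+0.02927 +0.99956 -0.00427]
  R  [+0.28824 -0.00435 +0.95755]
t = (+0.18224, +0.04427, +1.19832) m
tr R = 2.914224; θ = arccos((tr R − 1)/2) = 0.293932 rad = 16.841°
axis k = ((R−Rᵀ)₃₂, (R−Rᵀ)₁₃, (R−Rᵀ)₂₁) / (2 sinθ) = (-0.000151, -0.994885, +0.101015)
rvec = θ·k = (-0.000044, -0.292429, +0.029691)

rvec=(-0.0000, -0.2924, 0.0297) tvec=(0.1822, 0.0443, 1.1983)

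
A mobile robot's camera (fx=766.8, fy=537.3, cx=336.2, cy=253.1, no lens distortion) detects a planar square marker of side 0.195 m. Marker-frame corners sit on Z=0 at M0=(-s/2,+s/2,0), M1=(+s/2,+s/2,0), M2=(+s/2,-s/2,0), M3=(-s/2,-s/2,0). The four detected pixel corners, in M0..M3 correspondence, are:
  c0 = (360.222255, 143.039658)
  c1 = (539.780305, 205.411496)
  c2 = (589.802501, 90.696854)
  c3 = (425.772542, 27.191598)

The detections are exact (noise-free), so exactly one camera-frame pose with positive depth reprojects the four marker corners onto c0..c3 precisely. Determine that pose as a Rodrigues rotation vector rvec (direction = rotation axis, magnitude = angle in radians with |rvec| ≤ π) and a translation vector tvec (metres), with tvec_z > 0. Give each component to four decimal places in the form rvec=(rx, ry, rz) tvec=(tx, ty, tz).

Intrinsics K: fx=766.8, fy=537.3, cx=336.2, cy=253.1
Marker side s = 0.195 m; corners in marker frame (Z=0):
  M0 = (-0.0975, +0.0975, 0)
  M1 = (+0.0975, +0.0975, 0)
  M2 = (+0.0975, -0.0975, 0)
  M3 = (-0.0975, -0.0975, 0)
Detected image corners:
  c0 = (360.222255, 143.039658) px
  c1 = (539.780305, 205.411496) px
  c2 = (589.802501, 90.696854) px
  c3 = (425.772542, 27.191598) px
Planar DLT: solve 8×8 A·h = b for H (H[2,2]=1):
  H  [+1002.31832 -476.02291 +482.10457]
  H  [+352.76094 +547.12830 +115.25128]
  H  [+0.25640 -0.37728 +1.00000]
B = K⁻¹H; ‖b₁‖=1.334226, ‖b₂‖=1.334226; λ = 2/(‖b₁‖+‖b₂‖) = 0.749498, sign → tz>0 ⇒ λ=+0.749498
r₁ = λ·B[:,0] = (+0.89545,+0.40155,+0.19217); r₂ = λ·B[:,1] = (-0.34130,+0.89641,-0.28277)
r₃ = r₁×r₂ = (-0.28581,+0.18762,+0.93974); SVD([r₁ r₂ r₃]) → R = UVᵀ:
  R  [+0.89545 -0.34130 -0.28581]
  R  [+0.40155 +0.89641 +0.18762]
  R  [+0.19217 -0.28277 +0.93974]
t = (+0.14261, -0.19229, +0.74950) m
tr R = 2.731597; θ = arccos((tr R − 1)/2) = 0.524053 rad = 30.026°
axis k = ((R−Rᵀ)₃₂, (R−Rᵀ)₁₃, (R−Rᵀ)₂₁) / (2 sinθ) = (-0.470023, -0.477608, +0.742273)
rvec = θ·k = (-0.246317, -0.250292, +0.388990)

rvec=(-0.2463, -0.2503, 0.3890) tvec=(0.1426, -0.1923, 0.7495)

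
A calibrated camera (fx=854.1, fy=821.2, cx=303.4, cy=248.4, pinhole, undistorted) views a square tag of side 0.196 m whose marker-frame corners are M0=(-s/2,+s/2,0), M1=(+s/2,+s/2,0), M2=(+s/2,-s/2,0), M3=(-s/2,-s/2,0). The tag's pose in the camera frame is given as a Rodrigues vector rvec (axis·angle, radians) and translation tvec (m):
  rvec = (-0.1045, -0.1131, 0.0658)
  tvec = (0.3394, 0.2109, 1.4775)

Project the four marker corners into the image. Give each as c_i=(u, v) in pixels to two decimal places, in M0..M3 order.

Intrinsics K: fx=854.1, fy=821.2, cx=303.4, cy=248.4
Marker side s = 0.196 m; corners in marker frame (Z=0):
  M0 = (-0.0980, +0.0980, 0)
  M1 = (+0.0980, +0.0980, 0)
  M2 = (+0.0980, -0.0980, 0)
  M3 = (-0.0980, -0.0980, 0)
rvec = (-0.1045, -0.1131, 0.0658), |rvec| = θ = 0.16746 rad = 9.595°
Rodrigues: sinθ=0.16667, 1−cosθ=0.01399; R = I + sinθ·[k]× + (1−cosθ)·[k]×²:
    [+0.99146 -0.05960 -0.11600]
    [+0.07139 +0.99239 +0.10030]
    [+0.10914 -0.10772 +0.98817]
t = (0.3394, 0.2109, 1.4775) m
M0: Pc = R·M0+t = (+0.23640, +0.30116, +1.45625); u = 854.1·(+0.23640)/1.45625 + 303.4 = 442.0483, v = 821.2·(+0.30116)/1.45625 + 248.4 = 418.2278
M1: Pc = R·M1+t = (+0.43072, +0.31515, +1.47764); u = 854.1·(+0.43072)/1.47764 + 303.4 = 552.3648, v = 821.2·(+0.31515)/1.47764 + 248.4 = 423.5454
M2: Pc = R·M2+t = (+0.44240, +0.12064, +1.49875); u = 854.1·(+0.44240)/1.49875 + 303.4 = 555.5142, v = 821.2·(+0.12064)/1.49875 + 248.4 = 314.5022
M3: Pc = R·M3+t = (+0.24808, +0.10665, +1.47736); u = 854.1·(+0.24808)/1.47736 + 303.4 = 446.8199, v = 821.2·(+0.10665)/1.47736 + 248.4 = 307.6817

c0=(442.05, 418.23) c1=(552.36, 423.55) c2=(555.51, 314.50) c3=(446.82, 307.68)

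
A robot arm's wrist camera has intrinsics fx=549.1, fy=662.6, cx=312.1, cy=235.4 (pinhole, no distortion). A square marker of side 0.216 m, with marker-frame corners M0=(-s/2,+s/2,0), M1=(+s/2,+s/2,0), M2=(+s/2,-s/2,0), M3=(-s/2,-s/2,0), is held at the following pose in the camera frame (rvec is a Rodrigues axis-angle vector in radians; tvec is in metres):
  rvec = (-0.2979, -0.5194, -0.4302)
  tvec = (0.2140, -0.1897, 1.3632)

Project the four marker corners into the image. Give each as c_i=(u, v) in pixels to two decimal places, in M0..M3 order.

c0=(388.78, 203.78) c1=(448.63, 173.91) c2=(406.82, 88.97) c3=(344.93, 110.62)

Intrinsics K: fx=549.1, fy=662.6, cx=312.1, cy=235.4
Marker side s = 0.216 m; corners in marker frame (Z=0):
  M0 = (-0.1080, +0.1080, 0)
  M1 = (+0.1080, +0.1080, 0)
  M2 = (+0.1080, -0.1080, 0)
  M3 = (-0.1080, -0.1080, 0)
rvec = (-0.2979, -0.5194, -0.4302), |rvec| = θ = 0.73729 rad = 42.243°
Rodrigues: sinθ=0.67228, 1−cosθ=0.25971; R = I + sinθ·[k]× + (1−cosθ)·[k]×²:
    [+0.78269 +0.46619 -0.41238]
    [-0.31835 +0.86918 +0.37839]
    [+0.53483 -0.16488 +0.82871]
t = (0.2140, -0.1897, 1.3632) m
M0: Pc = R·M0+t = (+0.17982, -0.06145, +1.28763); u = 549.1·(+0.17982)/1.28763 + 312.1 = 388.7820, v = 662.6·(-0.06145)/1.28763 + 235.4 = 203.7802
M1: Pc = R·M1+t = (+0.34888, -0.13021, +1.40315); u = 549.1·(+0.34888)/1.40315 + 312.1 = 448.6280, v = 662.6·(-0.13021)/1.40315 + 235.4 = 173.9121
M2: Pc = R·M2+t = (+0.24818, -0.31795, +1.43877); u = 549.1·(+0.24818)/1.43877 + 312.1 = 406.8176, v = 662.6·(-0.31795)/1.43877 + 235.4 = 88.9722
M3: Pc = R·M3+t = (+0.07912, -0.24919, +1.32325); u = 549.1·(+0.07912)/1.32325 + 312.1 = 344.9321, v = 662.6·(-0.24919)/1.32325 + 235.4 = 110.6208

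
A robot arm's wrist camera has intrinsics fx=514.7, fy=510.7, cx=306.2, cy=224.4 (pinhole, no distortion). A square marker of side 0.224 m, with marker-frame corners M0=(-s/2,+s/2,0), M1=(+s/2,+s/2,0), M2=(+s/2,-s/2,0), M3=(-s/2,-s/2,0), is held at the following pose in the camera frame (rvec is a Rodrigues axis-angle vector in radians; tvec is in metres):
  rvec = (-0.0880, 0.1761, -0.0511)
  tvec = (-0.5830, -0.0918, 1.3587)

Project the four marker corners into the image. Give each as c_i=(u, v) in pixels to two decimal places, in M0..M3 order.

c0=(47.18, 234.17) c1=(124.94, 229.42) c2=(124.03, 145.02) c3=(47.45, 152.05)

Intrinsics K: fx=514.7, fy=510.7, cx=306.2, cy=224.4
Marker side s = 0.224 m; corners in marker frame (Z=0):
  M0 = (-0.1120, +0.1120, 0)
  M1 = (+0.1120, +0.1120, 0)
  M2 = (+0.1120, -0.1120, 0)
  M3 = (-0.1120, -0.1120, 0)
rvec = (-0.0880, 0.1761, -0.0511), |rvec| = θ = 0.20339 rad = 11.653°
Rodrigues: sinθ=0.20199, 1−cosθ=0.02061; R = I + sinθ·[k]× + (1−cosθ)·[k]×²:
    [+0.98325 +0.04303 +0.17713]
    [-0.05847 +0.99484 +0.08291]
    [-0.17265 -0.09188 +0.98069]
t = (-0.5830, -0.0918, 1.3587) m
M0: Pc = R·M0+t = (-0.68830, +0.02617, +1.36775); u = 514.7·(-0.68830)/1.36775 + 306.2 = 47.1824, v = 510.7·(+0.02617)/1.36775 + 224.4 = 234.1718
M1: Pc = R·M1+t = (-0.46806, +0.01307, +1.32907); u = 514.7·(-0.46806)/1.32907 + 306.2 = 124.9390, v = 510.7·(+0.01307)/1.32907 + 224.4 = 229.4235
M2: Pc = R·M2+t = (-0.47770, -0.20977, +1.34965); u = 514.7·(-0.47770)/1.34965 + 306.2 = 124.0275, v = 510.7·(-0.20977)/1.34965 + 224.4 = 145.0241
M3: Pc = R·M3+t = (-0.69794, -0.19667, +1.38833); u = 514.7·(-0.69794)/1.38833 + 306.2 = 47.4489, v = 510.7·(-0.19667)/1.38833 + 224.4 = 152.0531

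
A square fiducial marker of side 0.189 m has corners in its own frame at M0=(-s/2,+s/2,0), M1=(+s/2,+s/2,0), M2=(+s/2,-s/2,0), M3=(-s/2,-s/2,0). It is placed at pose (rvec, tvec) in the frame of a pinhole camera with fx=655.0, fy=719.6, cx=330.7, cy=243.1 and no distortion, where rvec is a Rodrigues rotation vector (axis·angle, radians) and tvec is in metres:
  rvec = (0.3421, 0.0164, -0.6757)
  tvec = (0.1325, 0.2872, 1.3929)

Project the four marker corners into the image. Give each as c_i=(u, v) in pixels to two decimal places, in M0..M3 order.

Intrinsics K: fx=655.0, fy=719.6, cx=330.7, cy=243.1
Marker side s = 0.189 m; corners in marker frame (Z=0):
  M0 = (-0.0945, +0.0945, 0)
  M1 = (+0.0945, +0.0945, 0)
  M2 = (+0.0945, -0.0945, 0)
  M3 = (-0.0945, -0.0945, 0)
rvec = (0.3421, 0.0164, -0.6757), |rvec| = θ = 0.75754 rad = 43.404°
Rodrigues: sinθ=0.68714, 1−cosθ=0.27347; R = I + sinθ·[k]× + (1−cosθ)·[k]×²:
    [+0.78230 +0.61558 -0.09528]
    [-0.61023 +0.72665 -0.31559]
    [-0.12503 +0.30503 +0.94410]
t = (0.1325, 0.2872, 1.3929) m
M0: Pc = R·M0+t = (+0.11674, +0.41354, +1.43354); u = 655.0·(+0.11674)/1.43354 + 330.7 = 384.0420, v = 719.6·(+0.41354)/1.43354 + 243.1 = 450.6840
M1: Pc = R·M1+t = (+0.26460, +0.29820, +1.40991); u = 655.0·(+0.26460)/1.40991 + 330.7 = 453.6244, v = 719.6·(+0.29820)/1.40991 + 243.1 = 395.2987
M2: Pc = R·M2+t = (+0.14826, +0.16086, +1.35226); u = 655.0·(+0.14826)/1.35226 + 330.7 = 402.5110, v = 719.6·(+0.16086)/1.35226 + 243.1 = 328.7035
M3: Pc = R·M3+t = (+0.00040, +0.27620, +1.37589); u = 655.0·(+0.00040)/1.37589 + 330.7 = 330.8909, v = 719.6·(+0.27620)/1.37589 + 243.1 = 387.5533

c0=(384.04, 450.68) c1=(453.62, 395.30) c2=(402.51, 328.70) c3=(330.89, 387.55)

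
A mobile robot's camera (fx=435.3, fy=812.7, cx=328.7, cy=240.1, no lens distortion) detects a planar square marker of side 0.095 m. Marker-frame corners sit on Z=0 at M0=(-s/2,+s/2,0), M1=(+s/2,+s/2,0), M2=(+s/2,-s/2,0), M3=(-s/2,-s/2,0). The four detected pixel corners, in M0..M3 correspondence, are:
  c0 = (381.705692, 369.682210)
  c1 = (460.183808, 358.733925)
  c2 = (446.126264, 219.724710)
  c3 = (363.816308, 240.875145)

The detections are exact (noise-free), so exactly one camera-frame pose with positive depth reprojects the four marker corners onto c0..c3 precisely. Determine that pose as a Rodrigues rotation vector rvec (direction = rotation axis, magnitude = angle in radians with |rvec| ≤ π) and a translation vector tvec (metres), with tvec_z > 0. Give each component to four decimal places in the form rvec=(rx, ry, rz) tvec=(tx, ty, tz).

rvec=(0.3844, 0.3489, -0.2070) tvec=(0.0974, 0.0374, 0.5103)

Intrinsics K: fx=435.3, fy=812.7, cx=328.7, cy=240.1
Marker side s = 0.095 m; corners in marker frame (Z=0):
  M0 = (-0.0475, +0.0475, 0)
  M1 = (+0.0475, +0.0475, 0)
  M2 = (+0.0475, -0.0475, 0)
  M3 = (-0.0475, -0.0475, 0)
Detected image corners:
  c0 = (381.705692, 369.682210) px
  c1 = (460.183808, 358.733925) px
  c2 = (446.126264, 219.724710) px
  c3 = (363.816308, 240.875145) px
Planar DLT: solve 8×8 A·h = b for H (H[2,2]=1):
  H  [+546.41014 +435.47722 +411.81947]
  H  [-382.68039 +1599.64414 +299.58368]
  H  [-0.72459 +0.64569 +1.00000]
B = K⁻¹H; ‖b₁‖=1.959490, ‖b₂‖=1.959490; λ = 2/(‖b₁‖+‖b₂‖) = 0.510337, sign → tz>0 ⇒ λ=+0.510337
r₁ = λ·B[:,0] = (+0.91983,-0.13106,-0.36978); r₂ = λ·B[:,1] = (+0.26172,+0.90715,+0.32952)
r₃ = r₁×r₂ = (+0.29226,-0.39988,+0.86872); SVD([r₁ r₂ r₃]) → R = UVᵀ:
  R  [+0.91983 +0.26172 +0.29226]
  R  [-0.13106 +0.90715 -0.39988]
  R  [-0.36978 +0.32952 +0.86872]
t = (+0.09745, +0.03735, +0.51034) m
tr R = 2.695699; θ = arccos((tr R − 1)/2) = 0.558880 rad = 32.021°
axis k = ((R−Rᵀ)₃₂, (R−Rᵀ)₁₃, (R−Rᵀ)₂₁) / (2 sinθ) = (+0.687804, +0.624294, -0.370382)
rvec = θ·k = (+0.384400, +0.348905, -0.206999)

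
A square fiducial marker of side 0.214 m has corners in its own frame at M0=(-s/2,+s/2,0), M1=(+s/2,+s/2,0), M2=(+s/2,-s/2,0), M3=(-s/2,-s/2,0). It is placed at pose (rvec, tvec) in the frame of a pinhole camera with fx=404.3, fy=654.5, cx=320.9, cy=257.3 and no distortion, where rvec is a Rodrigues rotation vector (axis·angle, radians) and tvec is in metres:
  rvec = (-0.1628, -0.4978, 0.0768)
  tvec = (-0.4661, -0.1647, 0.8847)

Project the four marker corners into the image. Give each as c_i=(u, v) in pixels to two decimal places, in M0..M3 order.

Intrinsics K: fx=404.3, fy=654.5, cx=320.9, cy=257.3
Marker side s = 0.214 m; corners in marker frame (Z=0):
  M0 = (-0.1070, +0.1070, 0)
  M1 = (+0.1070, +0.1070, 0)
  M2 = (+0.1070, -0.1070, 0)
  M3 = (-0.1070, -0.1070, 0)
rvec = (-0.1628, -0.4978, 0.0768), |rvec| = θ = 0.52935 rad = 30.329°
Rodrigues: sinθ=0.50497, 1−cosθ=0.13686; R = I + sinθ·[k]× + (1−cosθ)·[k]×²:
    [+0.87608 -0.03368 -0.48098]
    [+0.11285 +0.98417 +0.13663]
    [+0.46877 -0.17398 +0.86602]
t = (-0.4661, -0.1647, 0.8847) m
M0: Pc = R·M0+t = (-0.56344, -0.07147, +0.81593); u = 404.3·(-0.56344)/0.81593 + 320.9 = 41.7073, v = 654.5·(-0.07147)/0.81593 + 257.3 = 199.9715
M1: Pc = R·M1+t = (-0.37596, -0.04732, +0.91624); u = 404.3·(-0.37596)/0.91624 + 320.9 = 155.0032, v = 654.5·(-0.04732)/0.91624 + 257.3 = 223.4987
M2: Pc = R·M2+t = (-0.36876, -0.25793, +0.95347); u = 404.3·(-0.36876)/0.95347 + 320.9 = 164.5372, v = 654.5·(-0.25793)/0.95347 + 257.3 = 80.2458
M3: Pc = R·M3+t = (-0.55624, -0.28208, +0.85316); u = 404.3·(-0.55624)/0.85316 + 320.9 = 57.3065, v = 654.5·(-0.28208)/0.85316 + 257.3 = 40.9013

c0=(41.71, 199.97) c1=(155.00, 223.50) c2=(164.54, 80.25) c3=(57.31, 40.90)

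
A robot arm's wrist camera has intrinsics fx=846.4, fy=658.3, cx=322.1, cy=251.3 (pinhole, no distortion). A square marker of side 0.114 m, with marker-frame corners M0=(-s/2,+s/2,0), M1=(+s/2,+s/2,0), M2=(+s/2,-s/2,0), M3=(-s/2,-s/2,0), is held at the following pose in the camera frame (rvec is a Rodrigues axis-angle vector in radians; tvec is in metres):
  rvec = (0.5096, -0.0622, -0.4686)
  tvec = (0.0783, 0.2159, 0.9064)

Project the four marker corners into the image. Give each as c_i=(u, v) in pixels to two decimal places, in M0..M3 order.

Intrinsics K: fx=846.4, fy=658.3, cx=322.1, cy=251.3
Marker side s = 0.114 m; corners in marker frame (Z=0):
  M0 = (-0.0570, +0.0570, 0)
  M1 = (+0.0570, +0.0570, 0)
  M2 = (+0.0570, -0.0570, 0)
  M3 = (-0.0570, -0.0570, 0)
rvec = (0.5096, -0.0622, -0.4686), |rvec| = θ = 0.69509 rad = 39.826°
Rodrigues: sinθ=0.64045, 1−cosθ=0.23200; R = I + sinθ·[k]× + (1−cosθ)·[k]×²:
    [+0.89270 +0.41655 -0.17198]
    [-0.44699 +0.76986 -0.45555]
    [-0.05736 +0.48354 +0.87344]
t = (0.0783, 0.2159, 0.9064) m
M0: Pc = R·M0+t = (+0.05116, +0.28526, +0.93723); u = 846.4·(+0.05116)/0.93723 + 322.1 = 368.3012, v = 658.3·(+0.28526)/0.93723 + 251.3 = 451.6633
M1: Pc = R·M1+t = (+0.15293, +0.23430, +0.93069); u = 846.4·(+0.15293)/0.93069 + 322.1 = 461.1765, v = 658.3·(+0.23430)/0.93069 + 251.3 = 417.0282
M2: Pc = R·M2+t = (+0.10544, +0.14654, +0.87557); u = 846.4·(+0.10544)/0.87557 + 322.1 = 424.0280, v = 658.3·(+0.14654)/0.87557 + 251.3 = 361.4767
M3: Pc = R·M3+t = (+0.00367, +0.19750, +0.88211); u = 846.4·(+0.00367)/0.88211 + 322.1 = 325.6243, v = 658.3·(+0.19750)/0.88211 + 251.3 = 398.6879

c0=(368.30, 451.66) c1=(461.18, 417.03) c2=(424.03, 361.48) c3=(325.62, 398.69)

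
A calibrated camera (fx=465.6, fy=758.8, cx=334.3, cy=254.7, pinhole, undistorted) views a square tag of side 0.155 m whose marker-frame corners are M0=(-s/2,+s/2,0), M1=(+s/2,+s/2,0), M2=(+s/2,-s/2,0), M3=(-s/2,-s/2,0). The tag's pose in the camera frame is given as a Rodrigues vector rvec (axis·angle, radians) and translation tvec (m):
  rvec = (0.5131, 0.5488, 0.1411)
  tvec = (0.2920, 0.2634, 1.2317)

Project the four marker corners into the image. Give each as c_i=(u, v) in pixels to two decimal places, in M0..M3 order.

Intrinsics K: fx=465.6, fy=758.8, cx=334.3, cy=254.7
Marker side s = 0.155 m; corners in marker frame (Z=0):
  M0 = (-0.0775, +0.0775, 0)
  M1 = (+0.0775, +0.0775, 0)
  M2 = (+0.0775, -0.0775, 0)
  M3 = (-0.0775, -0.0775, 0)
rvec = (0.5131, 0.5488, 0.1411), |rvec| = θ = 0.76444 rad = 43.799°
Rodrigues: sinθ=0.69213, 1−cosθ=0.27823; R = I + sinθ·[k]× + (1−cosθ)·[k]×²:
    [+0.84712 +0.00632 +0.53136]
    [+0.26182 +0.86517 -0.42770]
    [-0.46242 +0.50144 +0.73125]
t = (0.2920, 0.2634, 1.2317) m
M0: Pc = R·M0+t = (+0.22684, +0.31016, +1.30640); u = 465.6·(+0.22684)/1.30640 + 334.3 = 415.1448, v = 758.8·(+0.31016)/1.30640 + 254.7 = 434.8509
M1: Pc = R·M1+t = (+0.35814, +0.35074, +1.23472); u = 465.6·(+0.35814)/1.23472 + 334.3 = 469.3510, v = 758.8·(+0.35074)/1.23472 + 254.7 = 470.2488
M2: Pc = R·M2+t = (+0.35716, +0.21664, +1.15700); u = 465.6·(+0.35716)/1.15700 + 334.3 = 478.0292, v = 758.8·(+0.21664)/1.15700 + 254.7 = 396.7801
M3: Pc = R·M3+t = (+0.22586, +0.17606, +1.22868); u = 465.6·(+0.22586)/1.22868 + 334.3 = 419.8878, v = 758.8·(+0.17606)/1.22868 + 254.7 = 363.4289

c0=(415.14, 434.85) c1=(469.35, 470.25) c2=(478.03, 396.78) c3=(419.89, 363.43)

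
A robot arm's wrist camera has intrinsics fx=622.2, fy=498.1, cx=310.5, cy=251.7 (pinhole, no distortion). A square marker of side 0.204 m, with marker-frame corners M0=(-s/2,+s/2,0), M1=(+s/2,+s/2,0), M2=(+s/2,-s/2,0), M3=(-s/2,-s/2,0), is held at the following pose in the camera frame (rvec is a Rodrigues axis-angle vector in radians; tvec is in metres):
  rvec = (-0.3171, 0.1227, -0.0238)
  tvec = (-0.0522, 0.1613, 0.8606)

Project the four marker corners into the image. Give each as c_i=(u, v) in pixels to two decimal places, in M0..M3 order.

Intrinsics K: fx=622.2, fy=498.1, cx=310.5, cy=251.7
Marker side s = 0.204 m; corners in marker frame (Z=0):
  M0 = (-0.1020, +0.1020, 0)
  M1 = (+0.1020, +0.1020, 0)
  M2 = (+0.1020, -0.1020, 0)
  M3 = (-0.1020, -0.1020, 0)
rvec = (-0.3171, 0.1227, -0.0238), |rvec| = θ = 0.34084 rad = 19.529°
Rodrigues: sinθ=0.33428, 1−cosθ=0.05753; R = I + sinθ·[k]× + (1−cosθ)·[k]×²:
    [+0.99226 +0.00408 +0.12408]
    [-0.04261 +0.94993 +0.30955]
    [-0.11660 -0.31244 +0.94275]
t = (-0.0522, 0.1613, 0.8606) m
M0: Pc = R·M0+t = (-0.15300, +0.26254, +0.84062); u = 622.2·(-0.15300)/0.84062 + 310.5 = 197.2584, v = 498.1·(+0.26254)/0.84062 + 251.7 = 407.2636
M1: Pc = R·M1+t = (+0.04943, +0.25385, +0.81684); u = 622.2·(+0.04943)/0.81684 + 310.5 = 348.1492, v = 498.1·(+0.25385)/0.81684 + 251.7 = 406.4933
M2: Pc = R·M2+t = (+0.04860, +0.06006, +0.88058); u = 622.2·(+0.04860)/0.88058 + 310.5 = 344.8366, v = 498.1·(+0.06006)/0.88058 + 251.7 = 285.6738
M3: Pc = R·M3+t = (-0.15383, +0.06875, +0.90436); u = 622.2·(-0.15383)/0.90436 + 310.5 = 204.6675, v = 498.1·(+0.06875)/0.90436 + 251.7 = 289.5676

c0=(197.26, 407.26) c1=(348.15, 406.49) c2=(344.84, 285.67) c3=(204.67, 289.57)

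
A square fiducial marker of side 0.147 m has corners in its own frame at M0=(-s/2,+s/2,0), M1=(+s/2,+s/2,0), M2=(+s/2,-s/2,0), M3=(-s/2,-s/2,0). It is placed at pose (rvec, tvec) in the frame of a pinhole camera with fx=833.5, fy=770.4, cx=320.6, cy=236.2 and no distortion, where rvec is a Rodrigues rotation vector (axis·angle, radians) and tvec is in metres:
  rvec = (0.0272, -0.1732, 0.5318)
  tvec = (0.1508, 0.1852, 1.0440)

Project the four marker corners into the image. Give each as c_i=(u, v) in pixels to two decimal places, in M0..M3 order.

c0=(362.08, 394.50) c1=(459.51, 444.61) c2=(517.83, 351.80) c3=(422.08, 299.56)

Intrinsics K: fx=833.5, fy=770.4, cx=320.6, cy=236.2
Marker side s = 0.147 m; corners in marker frame (Z=0):
  M0 = (-0.0735, +0.0735, 0)
  M1 = (+0.0735, +0.0735, 0)
  M2 = (+0.0735, -0.0735, 0)
  M3 = (-0.0735, -0.0735, 0)
rvec = (0.0272, -0.1732, 0.5318), |rvec| = θ = 0.55995 rad = 32.083°
Rodrigues: sinθ=0.53115, 1−cosθ=0.15272; R = I + sinθ·[k]× + (1−cosθ)·[k]×²:
    [+0.84764 -0.50674 -0.15724]
    [+0.50215 +0.86189 -0.07066]
    [+0.17134 -0.01906 +0.98503]
t = (0.1508, 0.1852, 1.0440) m
M0: Pc = R·M0+t = (+0.05125, +0.21164, +1.03001); u = 833.5·(+0.05125)/1.03001 + 320.6 = 362.0752, v = 770.4·(+0.21164)/1.03001 + 236.2 = 394.4985
M1: Pc = R·M1+t = (+0.17586, +0.28546, +1.05519); u = 833.5·(+0.17586)/1.05519 + 320.6 = 459.5096, v = 770.4·(+0.28546)/1.05519 + 236.2 = 444.6131
M2: Pc = R·M2+t = (+0.25035, +0.15876, +1.05799); u = 833.5·(+0.25035)/1.05799 + 320.6 = 517.8259, v = 770.4·(+0.15876)/1.05799 + 236.2 = 351.8035
M3: Pc = R·M3+t = (+0.12574, +0.08494, +1.03281); u = 833.5·(+0.12574)/1.03281 + 320.6 = 422.0780, v = 770.4·(+0.08494)/1.03281 + 236.2 = 299.5615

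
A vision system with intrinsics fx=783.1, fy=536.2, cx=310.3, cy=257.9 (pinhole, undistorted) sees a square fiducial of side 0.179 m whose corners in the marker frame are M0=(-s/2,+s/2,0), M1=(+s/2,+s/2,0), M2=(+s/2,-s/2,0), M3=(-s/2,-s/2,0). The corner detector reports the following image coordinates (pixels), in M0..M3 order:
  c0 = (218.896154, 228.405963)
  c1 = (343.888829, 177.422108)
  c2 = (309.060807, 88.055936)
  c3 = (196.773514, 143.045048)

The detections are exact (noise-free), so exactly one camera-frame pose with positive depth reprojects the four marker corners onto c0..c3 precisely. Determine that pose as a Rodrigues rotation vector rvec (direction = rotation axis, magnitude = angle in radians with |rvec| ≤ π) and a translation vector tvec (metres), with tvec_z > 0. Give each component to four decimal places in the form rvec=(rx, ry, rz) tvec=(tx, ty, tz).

Intrinsics K: fx=783.1, fy=536.2, cx=310.3, cy=257.9
Marker side s = 0.179 m; corners in marker frame (Z=0):
  M0 = (-0.0895, +0.0895, 0)
  M1 = (+0.0895, +0.0895, 0)
  M2 = (+0.0895, -0.0895, 0)
  M3 = (-0.0895, -0.0895, 0)
Detected image corners:
  c0 = (218.896154, 228.405963) px
  c1 = (343.888829, 177.422108) px
  c2 = (309.060807, 88.055936) px
  c3 = (196.773514, 143.045048) px
Planar DLT: solve 8×8 A·h = b for H (H[2,2]=1):
  H  [+516.95404 +32.17702 +263.68904]
  H  [-382.52045 +412.90839 +158.68148]
  H  [-0.54033 -0.46859 +1.00000]
B = K⁻¹H; ‖b₁‖=1.123350, ‖b₂‖=1.123350; λ = 2/(‖b₁‖+‖b₂‖) = 0.890194, sign → tz>0 ⇒ λ=+0.890194
r₁ = λ·B[:,0] = (+0.77824,-0.40371,-0.48100); r₂ = λ·B[:,1] = (+0.20187,+0.88614,-0.41714)
r₃ = r₁×r₂ = (+0.59463,+0.22754,+0.77113); SVD([r₁ r₂ r₃]) → R = UVᵀ:
  R  [+0.77824 +0.20187 +0.59463]
  R  [-0.40371 +0.88614 +0.22754]
  R  [-0.48100 -0.41714 +0.77113]
t = (-0.05299, -0.16472, +0.89019) m
tr R = 2.435512; θ = arccos((tr R − 1)/2) = 0.770222 rad = 44.130°
axis k = ((R−Rᵀ)₃₂, (R−Rᵀ)₁₃, (R−Rᵀ)₂₁) / (2 sinθ) = (-0.462934, +0.772394, -0.434856)
rvec = θ·k = (-0.356562, +0.594915, -0.334936)

rvec=(-0.3566, 0.5949, -0.3349) tvec=(-0.0530, -0.1647, 0.8902)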